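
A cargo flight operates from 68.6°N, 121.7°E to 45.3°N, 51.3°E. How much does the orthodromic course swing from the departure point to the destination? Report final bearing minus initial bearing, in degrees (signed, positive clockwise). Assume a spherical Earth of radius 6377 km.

-62.2°

At departure: θ₁ = atan2(sin Δλ cos φ₂, cos φ₁ sin φ₂ − sin φ₁ cos φ₂ cos Δλ) = 273.43°
At arrival: θ₂ = atan2(sin Δλ cos φ₁, −cos φ₂ sin φ₁ + sin φ₂ cos φ₁ cos Δλ) = 211.19°
Δθ = θ₂ − θ₁ = -62.2°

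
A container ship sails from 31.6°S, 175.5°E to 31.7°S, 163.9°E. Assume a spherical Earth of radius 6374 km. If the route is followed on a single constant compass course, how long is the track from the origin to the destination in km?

Δψ = ln[tan(π/4+φ₂/2)/tan(π/4+φ₁/2)] = -0.0021;  Δφ = -0.0017 rad,  Δλ = -0.2025 rad
q = Δφ/Δψ = 0.8513
d = R·√(Δφ² + q²Δλ²) = 6374·0.17236 = 1099 km

1099 km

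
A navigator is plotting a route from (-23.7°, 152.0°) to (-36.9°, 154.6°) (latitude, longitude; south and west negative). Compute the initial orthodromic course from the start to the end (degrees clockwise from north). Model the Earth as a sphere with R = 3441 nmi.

171.0°

N = sin Δλ·cos φ₂ = +0.0363;  D = cos φ₁ sin φ₂ − sin φ₁ cos φ₂ cos Δλ = -0.2287
initial course = atan2(N, D) = 170.99°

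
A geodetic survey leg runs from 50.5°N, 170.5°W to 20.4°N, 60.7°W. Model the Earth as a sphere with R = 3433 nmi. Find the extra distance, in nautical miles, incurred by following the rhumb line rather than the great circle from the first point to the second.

372 nmi

Great circle: cos σ = sin φ₁ sin φ₂ + cos φ₁ cos φ₂ cos Δλ,  σ = 1.5037 rad → d_gc = 5162.3 nmi
Rhumb line: Δψ = -0.6605, q = Δφ/Δψ = 0.7954, d_rh = R√(Δφ²+q²Δλ²) = 5534.7 nmi
Excess = 5534.7 − 5162.3 = 372.4 ≈ 372 nmi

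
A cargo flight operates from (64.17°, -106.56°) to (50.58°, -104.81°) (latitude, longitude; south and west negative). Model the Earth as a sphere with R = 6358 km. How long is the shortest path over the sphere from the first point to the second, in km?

cos σ = sin φ₁ sin φ₂ + cos φ₁ cos φ₂ cos Δλ
      = sin(64.17°)sin(50.58°) + cos(64.17°)cos(50.58°)cos(1.75°) = 0.9719
σ = 13.621° → d = Rσ = 6358·0.23774 = 1512 km

1512 km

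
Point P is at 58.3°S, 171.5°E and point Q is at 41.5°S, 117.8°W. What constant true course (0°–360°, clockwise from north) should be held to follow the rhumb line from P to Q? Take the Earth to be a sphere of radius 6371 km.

69.5°

Δψ = ln[tan(π/4+φ₂/2)/tan(π/4+φ₁/2)] = +0.4616
Δλ = +1.2339 rad (taken the short way round)
course = atan2(Δλ, Δψ) = 69.49°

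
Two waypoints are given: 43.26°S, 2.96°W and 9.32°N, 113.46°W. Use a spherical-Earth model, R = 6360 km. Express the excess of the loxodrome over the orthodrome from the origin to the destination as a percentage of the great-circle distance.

Great circle: σ = 1.9419 rad → d_gc = Rσ = 12350.6 km
Rhumb: Δφ = +0.9177, Δλ = -1.9286, Δψ = +1.0024, q = Δφ/Δψ = 0.9155 → d_rh = R√(Δφ²+q²Δλ²) = 12655.1 km
Excess = (12655.1 − 12350.6) / 12350.6 = 304.5 / 12350.6 = 2.47% ≈ 2.5%

2.5%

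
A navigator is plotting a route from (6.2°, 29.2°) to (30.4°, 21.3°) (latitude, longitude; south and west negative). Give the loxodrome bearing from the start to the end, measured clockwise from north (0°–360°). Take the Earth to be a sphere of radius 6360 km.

342.9°

Meridional parts: M(φ₁)=+0.1084, M(φ₂)=+0.5574 → ΔM = +0.4490;  Δλ = -0.1379 rad
tan C = Δλ / ΔM = -0.3071 → C = 342.93°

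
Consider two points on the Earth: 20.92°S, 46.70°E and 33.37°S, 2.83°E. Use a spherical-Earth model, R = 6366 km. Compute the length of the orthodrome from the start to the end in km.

cos σ = sin φ₁ sin φ₂ + cos φ₁ cos φ₂ cos Δλ
      = sin(-20.92°)sin(-33.37°) + cos(-20.92°)cos(-33.37°)cos(-43.87°) = 0.7588
σ = 40.644° → d = Rσ = 6366·0.70937 = 4516 km

4516 km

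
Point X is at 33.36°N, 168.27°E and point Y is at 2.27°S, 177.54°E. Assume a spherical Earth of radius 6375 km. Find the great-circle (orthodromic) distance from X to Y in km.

Haversine: a = sin²(Δφ/2)+cos φ₁ cos φ₂ sin²(Δλ/2) = 0.09905;  σ = 2·atan2(√a,√(1−a))
σ = 36.688° → d = Rσ = 6375·0.64033 = 4082 km

4082 km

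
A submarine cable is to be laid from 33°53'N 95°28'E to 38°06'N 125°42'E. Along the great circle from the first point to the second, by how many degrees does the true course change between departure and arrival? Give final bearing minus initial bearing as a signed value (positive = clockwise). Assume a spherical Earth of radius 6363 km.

+18.1°

Initial bearing θ₁ = atan2(sin Δλ cos φ₂, cos φ₁ sin φ₂ − sin φ₁ cos φ₂ cos Δλ) = 71.42°
Final bearing θ₂ = (initial bearing from the destination back to the start) + 180° = 89.47°
Δθ = θ₂ − θ₁ = +18.1°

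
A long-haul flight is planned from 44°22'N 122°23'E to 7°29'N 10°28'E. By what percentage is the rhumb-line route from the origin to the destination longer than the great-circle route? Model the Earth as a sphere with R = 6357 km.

4.8%

Great circle: σ = 1.7452 rad → d_gc = Rσ = 11094.1 km
Rhumb: Δφ = -0.6437, Δλ = -1.9533, Δψ = -0.7348, q = Δφ/Δψ = 0.8760 → d_rh = R√(Δφ²+q²Δλ²) = 11622.0 km
Excess = (11622.0 − 11094.1) / 11094.1 = 527.9 / 11094.1 = 4.76% ≈ 4.8%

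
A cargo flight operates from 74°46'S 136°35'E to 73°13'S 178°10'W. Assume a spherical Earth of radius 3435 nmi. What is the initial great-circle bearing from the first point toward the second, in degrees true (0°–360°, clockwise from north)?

θ = atan2( sin Δλ·cos φ₂ ,  cos φ₁ sin φ₂ − sin φ₁ cos φ₂ cos Δλ )
  = atan2(+0.2051, -0.0554) = 105.12°

105.1°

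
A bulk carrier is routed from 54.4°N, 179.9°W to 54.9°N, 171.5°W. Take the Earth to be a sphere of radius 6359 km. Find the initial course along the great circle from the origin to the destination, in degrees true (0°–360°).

θ = atan2( sin Δλ·cos φ₂ ,  cos φ₁ sin φ₂ − sin φ₁ cos φ₂ cos Δλ )
  = atan2(+0.0840, +0.0137) = 80.71°

80.7°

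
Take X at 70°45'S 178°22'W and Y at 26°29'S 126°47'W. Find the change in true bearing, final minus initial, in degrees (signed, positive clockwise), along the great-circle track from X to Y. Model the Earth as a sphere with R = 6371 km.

-42.8°

At departure: θ₁ = atan2(sin Δλ cos φ₂, cos φ₁ sin φ₂ − sin φ₁ cos φ₂ cos Δλ) = 61.67°
At arrival: θ₂ = atan2(sin Δλ cos φ₁, −cos φ₂ sin φ₁ + sin φ₂ cos φ₁ cos Δλ) = 18.92°
Δθ = θ₂ − θ₁ = -42.8°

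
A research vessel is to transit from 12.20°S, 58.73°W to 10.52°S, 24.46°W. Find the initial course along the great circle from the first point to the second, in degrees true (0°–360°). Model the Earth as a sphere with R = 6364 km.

90.7°

N = sin Δλ·cos φ₂ = +0.5536;  D = cos φ₁ sin φ₂ − sin φ₁ cos φ₂ cos Δλ = -0.0068
initial course = atan2(N, D) = 90.70°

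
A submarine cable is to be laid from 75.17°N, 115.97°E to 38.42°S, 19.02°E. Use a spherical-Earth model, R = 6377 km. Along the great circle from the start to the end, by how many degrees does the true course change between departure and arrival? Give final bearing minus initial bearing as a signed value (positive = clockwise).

-66.1°

At departure: θ₁ = atan2(sin Δλ cos φ₂, cos φ₁ sin φ₂ − sin φ₁ cos φ₂ cos Δλ) = 265.05°
At arrival: θ₂ = atan2(sin Δλ cos φ₁, −cos φ₂ sin φ₁ + sin φ₂ cos φ₁ cos Δλ) = 198.99°
Δθ = θ₂ − θ₁ = -66.1°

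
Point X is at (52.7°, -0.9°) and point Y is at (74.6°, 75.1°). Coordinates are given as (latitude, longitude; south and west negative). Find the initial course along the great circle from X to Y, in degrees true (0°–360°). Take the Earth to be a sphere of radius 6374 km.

25.8°

θ = atan2( sin Δλ·cos φ₂ ,  cos φ₁ sin φ₂ − sin φ₁ cos φ₂ cos Δλ )
  = atan2(+0.2577, +0.5331) = 25.80°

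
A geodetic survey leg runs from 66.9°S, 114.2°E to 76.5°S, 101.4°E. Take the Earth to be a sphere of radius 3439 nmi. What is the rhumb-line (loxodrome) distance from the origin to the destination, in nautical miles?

623 nmi

Rhumb course C = atan2(Δλ, Δψ) with Δψ = ln[tan(π/4+φ₂/2)/tan(π/4+φ₁/2)] = -0.5462, Δλ = -0.2234 → C = 202.25°
d = R·|Δφ| / |cos C| = 3439·0.16755 / 0.92557 = 623 nmi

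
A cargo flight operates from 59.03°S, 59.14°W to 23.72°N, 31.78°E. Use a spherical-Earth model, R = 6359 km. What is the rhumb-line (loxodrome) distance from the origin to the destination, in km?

12529 km

Δψ = ln[tan(π/4+φ₂/2)/tan(π/4+φ₁/2)] = +1.7099;  Δφ = +1.4443 rad,  Δλ = +1.5869 rad
q = Δφ/Δψ = 0.8446
d = R·√(Δφ² + q²Δλ²) = 6359·1.97035 = 12529 km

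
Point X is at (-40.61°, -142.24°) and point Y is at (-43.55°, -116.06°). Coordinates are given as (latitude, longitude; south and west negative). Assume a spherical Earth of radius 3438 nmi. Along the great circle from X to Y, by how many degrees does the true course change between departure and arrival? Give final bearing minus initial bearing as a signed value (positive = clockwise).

-17.7°

At departure: θ₁ = atan2(sin Δλ cos φ₂, cos φ₁ sin φ₂ − sin φ₁ cos φ₂ cos Δλ) = 107.31°
At arrival: θ₂ = atan2(sin Δλ cos φ₁, −cos φ₂ sin φ₁ + sin φ₂ cos φ₁ cos Δλ) = 89.59°
Δθ = θ₂ − θ₁ = -17.7°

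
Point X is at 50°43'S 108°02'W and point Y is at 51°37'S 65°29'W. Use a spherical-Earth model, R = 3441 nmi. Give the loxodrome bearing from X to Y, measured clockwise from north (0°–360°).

91.9°

Meridional parts: M(φ₁)=-1.0303, M(φ₂)=-1.0553 → ΔM = -0.0251;  Δλ = +0.7426 rad
tan C = Δλ / ΔM = -29.6446 → C = 91.93°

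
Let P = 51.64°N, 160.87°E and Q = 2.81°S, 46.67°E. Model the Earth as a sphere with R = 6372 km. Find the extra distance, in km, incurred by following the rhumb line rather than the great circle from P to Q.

Great circle: cos σ = sin φ₁ sin φ₂ + cos φ₁ cos φ₂ cos Δλ,  σ = 1.8677 rad → d_gc = 11900.8 km
Rhumb line: Δψ = -1.1051, q = Δφ/Δψ = 0.8600, d_rh = R√(Δφ²+q²Δλ²) = 12488.5 km
Excess = 12488.5 − 11900.8 = 587.7 ≈ 588 km

588 km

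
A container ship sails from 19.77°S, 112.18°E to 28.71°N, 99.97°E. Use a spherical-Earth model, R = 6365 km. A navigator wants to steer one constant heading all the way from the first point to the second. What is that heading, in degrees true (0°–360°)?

346.3°

Meridional parts: M(φ₁)=-0.3521, M(φ₂)=+0.5235 → ΔM = +0.8756;  Δλ = -0.2131 rad
tan C = Δλ / ΔM = -0.2434 → C = 346.32°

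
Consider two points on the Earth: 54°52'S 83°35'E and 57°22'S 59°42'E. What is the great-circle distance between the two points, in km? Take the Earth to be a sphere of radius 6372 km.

1499 km

cos σ = sin φ₁ sin φ₂ + cos φ₁ cos φ₂ cos Δλ
      = sin(-54.87°)sin(-57.37°) + cos(-54.87°)cos(-57.37°)cos(-23.88°) = 0.9725
σ = 13.474° → d = Rσ = 6372·0.23517 = 1499 km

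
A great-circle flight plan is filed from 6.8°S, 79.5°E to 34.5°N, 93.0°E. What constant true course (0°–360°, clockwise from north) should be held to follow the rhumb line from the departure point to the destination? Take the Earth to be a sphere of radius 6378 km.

17.2°

Δψ = ln[tan(π/4+φ₂/2)/tan(π/4+φ₁/2)] = +0.7612
Δλ = +0.2356 rad (taken the short way round)
course = atan2(Δλ, Δψ) = 17.20°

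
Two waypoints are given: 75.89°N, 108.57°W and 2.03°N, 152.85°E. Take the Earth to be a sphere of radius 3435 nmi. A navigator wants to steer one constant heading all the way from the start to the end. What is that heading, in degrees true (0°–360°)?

Meridional parts: M(φ₁)=+2.0894, M(φ₂)=+0.0354 → ΔM = -2.0540;  Δλ = -1.7205 rad
tan C = Δλ / ΔM = +0.8377 → C = 219.95°

220.0°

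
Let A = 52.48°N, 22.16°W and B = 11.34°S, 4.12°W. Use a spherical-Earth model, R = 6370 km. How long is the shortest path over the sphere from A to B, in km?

cos σ = sin φ₁ sin φ₂ + cos φ₁ cos φ₂ cos Δλ
      = sin(52.48°)sin(-11.34°) + cos(52.48°)cos(-11.34°)cos(18.04°) = 0.4118
σ = 65.680° → d = Rσ = 6370·1.14633 = 7302 km

7302 km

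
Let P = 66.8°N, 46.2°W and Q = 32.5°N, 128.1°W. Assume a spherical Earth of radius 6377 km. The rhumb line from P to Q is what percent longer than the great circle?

Great circle: σ = 0.9996 rad → d_gc = Rσ = 6374.3 km
Rhumb: Δφ = -0.5986, Δλ = -1.4294, Δψ = -0.9831, q = Δφ/Δψ = 0.6090 → d_rh = R√(Δφ²+q²Δλ²) = 6736.9 km
Excess = (6736.9 − 6374.3) / 6374.3 = 362.6 / 6374.3 = 5.69% ≈ 5.7%

5.7%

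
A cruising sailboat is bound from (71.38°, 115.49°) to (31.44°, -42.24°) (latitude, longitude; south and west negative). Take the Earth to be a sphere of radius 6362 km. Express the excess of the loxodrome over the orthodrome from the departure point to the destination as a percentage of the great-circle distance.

Great circle: σ = 1.3262 rad → d_gc = Rσ = 8437.0 km
Rhumb: Δφ = -0.6971, Δλ = -2.7529, Δψ = -1.2297, q = Δφ/Δψ = 0.5669 → d_rh = R√(Δφ²+q²Δλ²) = 10873.4 km
Excess = (10873.4 − 8437.0) / 8437.0 = 2436.4 / 8437.0 = 28.88% ≈ 28.9%

28.9%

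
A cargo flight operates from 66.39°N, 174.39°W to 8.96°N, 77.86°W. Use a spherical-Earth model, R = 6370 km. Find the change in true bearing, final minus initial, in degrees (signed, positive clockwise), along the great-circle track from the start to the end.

+76.0°

Initial bearing θ₁ = atan2(sin Δλ cos φ₂, cos φ₁ sin φ₂ − sin φ₁ cos φ₂ cos Δλ) = 80.44°
Final bearing θ₂ = (initial bearing from the destination back to the start) + 180° = 156.43°
Δθ = θ₂ − θ₁ = +76.0°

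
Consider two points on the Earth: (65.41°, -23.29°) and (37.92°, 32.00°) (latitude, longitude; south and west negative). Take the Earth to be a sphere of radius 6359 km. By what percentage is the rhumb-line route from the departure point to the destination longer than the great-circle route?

2.6%

Great circle: σ = 0.7291 rad → d_gc = Rσ = 4636.6 km
Rhumb: Δφ = -0.4798, Δλ = +0.9650, Δψ = -0.8073, q = Δφ/Δψ = 0.5943 → d_rh = R√(Δφ²+q²Δλ²) = 4754.9 km
Excess = (4754.9 − 4636.6) / 4636.6 = 118.3 / 4636.6 = 2.551% ≈ 2.6%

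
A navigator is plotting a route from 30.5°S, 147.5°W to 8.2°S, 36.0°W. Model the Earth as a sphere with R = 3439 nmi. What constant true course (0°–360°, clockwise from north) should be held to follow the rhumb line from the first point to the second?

Meridional parts: M(φ₁)=-0.5594, M(φ₂)=-0.1436 → ΔM = +0.4158;  Δλ = +1.9460 rad
tan C = Δλ / ΔM = +4.6802 → C = 77.94°

77.9°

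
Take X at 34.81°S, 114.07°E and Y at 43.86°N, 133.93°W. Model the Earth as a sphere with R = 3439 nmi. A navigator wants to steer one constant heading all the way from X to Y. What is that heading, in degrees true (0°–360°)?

52.5°

Meridional parts: M(φ₁)=-0.6488, M(φ₂)=+0.8535 → ΔM = +1.5023;  Δλ = +1.9548 rad
tan C = Δλ / ΔM = +1.3012 → C = 52.46°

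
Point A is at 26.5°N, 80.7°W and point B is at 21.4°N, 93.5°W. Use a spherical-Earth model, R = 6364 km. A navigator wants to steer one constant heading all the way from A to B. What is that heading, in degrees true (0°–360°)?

246.4°

Δψ = ln[tan(π/4+φ₂/2)/tan(π/4+φ₁/2)] = -0.0974
Δλ = -0.2234 rad (taken the short way round)
course = atan2(Δλ, Δψ) = 246.43°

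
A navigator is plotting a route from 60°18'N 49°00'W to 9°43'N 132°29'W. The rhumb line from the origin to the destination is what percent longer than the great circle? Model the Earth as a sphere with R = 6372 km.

Great circle: σ = 1.3674 rad → d_gc = Rσ = 8712.9 km
Rhumb: Δφ = -0.8828, Δλ = -1.4571, Δψ = -1.1571, q = Δφ/Δψ = 0.7630 → d_rh = R√(Δφ²+q²Δλ²) = 9045.9 km
Excess = (9045.9 − 8712.9) / 8712.9 = 333.0 / 8712.9 = 3.82% ≈ 3.8%

3.8%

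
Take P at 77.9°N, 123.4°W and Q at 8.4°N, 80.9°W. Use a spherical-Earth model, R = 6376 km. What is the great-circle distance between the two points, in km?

8101 km

cos σ = sin φ₁ sin φ₂ + cos φ₁ cos φ₂ cos Δλ
      = sin(77.90°)sin(8.40°) + cos(77.90°)cos(8.40°)cos(42.50°) = 0.2957
σ = 72.799° → d = Rσ = 6376·1.27058 = 8101 km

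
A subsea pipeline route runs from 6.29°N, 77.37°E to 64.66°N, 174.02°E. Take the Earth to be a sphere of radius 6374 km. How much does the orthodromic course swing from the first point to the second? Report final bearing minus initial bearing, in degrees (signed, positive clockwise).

+73.5°

At departure: θ₁ = atan2(sin Δλ cos φ₂, cos φ₁ sin φ₂ − sin φ₁ cos φ₂ cos Δλ) = 25.19°
At arrival: θ₂ = atan2(sin Δλ cos φ₁, −cos φ₂ sin φ₁ + sin φ₂ cos φ₁ cos Δλ) = 98.69°
Δθ = θ₂ − θ₁ = +73.5°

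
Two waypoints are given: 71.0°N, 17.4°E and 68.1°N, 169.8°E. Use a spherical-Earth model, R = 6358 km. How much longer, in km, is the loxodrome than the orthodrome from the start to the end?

Great circle: cos σ = sin φ₁ sin φ₂ + cos φ₁ cos φ₂ cos Δλ,  σ = 0.6925 rad → d_gc = 4402.7 km
Rhumb line: Δψ = -0.1451, q = Δφ/Δψ = 0.3488, d_rh = R√(Δφ²+q²Δλ²) = 5907.8 km
Excess = 5907.8 − 4402.7 = 1505.1 ≈ 1505 km

1505 km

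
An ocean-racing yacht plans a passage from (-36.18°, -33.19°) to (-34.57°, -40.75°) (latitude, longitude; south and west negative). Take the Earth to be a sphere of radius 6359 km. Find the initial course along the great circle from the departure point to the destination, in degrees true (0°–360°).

N = sin Δλ·cos φ₂ = -0.1083;  D = cos φ₁ sin φ₂ − sin φ₁ cos φ₂ cos Δλ = +0.0239
initial course = atan2(N, D) = 282.43°

282.4°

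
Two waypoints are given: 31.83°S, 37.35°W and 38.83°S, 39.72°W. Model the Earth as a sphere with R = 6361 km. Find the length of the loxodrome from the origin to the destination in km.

806 km

Δψ = ln[tan(π/4+φ₂/2)/tan(π/4+φ₁/2)] = -0.1499;  Δφ = -0.1222 rad,  Δλ = -0.0414 rad
q = Δφ/Δψ = 0.8148
d = R·√(Δφ² + q²Δλ²) = 6361·0.12674 = 806 km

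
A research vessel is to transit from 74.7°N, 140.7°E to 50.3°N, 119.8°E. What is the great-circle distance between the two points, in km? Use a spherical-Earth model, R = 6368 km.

Haversine: a = sin²(Δφ/2)+cos φ₁ cos φ₂ sin²(Δλ/2) = 0.05020;  σ = 2·atan2(√a,√(1−a))
σ = 25.895° → d = Rσ = 6368·0.45196 = 2878 km

2878 km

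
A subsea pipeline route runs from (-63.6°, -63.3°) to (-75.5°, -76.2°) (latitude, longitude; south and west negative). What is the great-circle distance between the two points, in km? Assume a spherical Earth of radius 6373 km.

1408 km

Haversine: a = sin²(Δφ/2)+cos φ₁ cos φ₂ sin²(Δλ/2) = 0.01215;  σ = 2·atan2(√a,√(1−a))
σ = 12.657° → d = Rσ = 6373·0.22091 = 1408 km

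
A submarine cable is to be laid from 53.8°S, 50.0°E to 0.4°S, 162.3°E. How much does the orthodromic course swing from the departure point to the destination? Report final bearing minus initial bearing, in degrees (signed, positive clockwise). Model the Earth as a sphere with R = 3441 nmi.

-74.5°

Initial bearing θ₁ = atan2(sin Δλ cos φ₂, cos φ₁ sin φ₂ − sin φ₁ cos φ₂ cos Δλ) = 108.54°
Final bearing θ₂ = (initial bearing from the destination back to the start) + 180° = 34.05°
Δθ = θ₂ − θ₁ = -74.5°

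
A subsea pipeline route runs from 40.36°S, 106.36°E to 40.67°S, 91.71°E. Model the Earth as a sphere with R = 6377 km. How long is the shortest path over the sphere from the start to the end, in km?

cos σ = sin φ₁ sin φ₂ + cos φ₁ cos φ₂ cos Δλ
      = sin(-40.36°)sin(-40.67°) + cos(-40.36°)cos(-40.67°)cos(-14.65°) = 0.9812
σ = 11.129° → d = Rσ = 6377·0.19424 = 1239 km

1239 km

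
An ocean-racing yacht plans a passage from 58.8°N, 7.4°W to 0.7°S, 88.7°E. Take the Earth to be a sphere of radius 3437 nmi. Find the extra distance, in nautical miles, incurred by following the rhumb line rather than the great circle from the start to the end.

Great circle: cos σ = sin φ₁ sin φ₂ + cos φ₁ cos φ₂ cos Δλ,  σ = 1.6363 rad → d_gc = 5624.1 nmi
Rhumb line: Δψ = -1.2880, q = Δφ/Δψ = 0.8062, d_rh = R√(Δφ²+q²Δλ²) = 5860.2 nmi
Excess = 5860.2 − 5624.1 = 236.1 ≈ 236 nmi

236 nmi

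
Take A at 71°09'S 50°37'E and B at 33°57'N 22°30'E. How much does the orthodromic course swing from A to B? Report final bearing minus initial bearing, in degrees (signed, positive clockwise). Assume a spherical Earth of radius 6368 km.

Initial bearing θ₁ = atan2(sin Δλ cos φ₂, cos φ₁ sin φ₂ − sin φ₁ cos φ₂ cos Δλ) = 335.87°
Final bearing θ₂ = (initial bearing from the destination back to the start) + 180° = 350.84°
Δθ = θ₂ − θ₁ = +15.0°

+15.0°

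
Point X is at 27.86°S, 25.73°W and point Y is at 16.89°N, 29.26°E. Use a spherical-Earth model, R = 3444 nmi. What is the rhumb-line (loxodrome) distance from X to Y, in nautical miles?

4183 nmi

Δψ = ln[tan(π/4+φ₂/2)/tan(π/4+φ₁/2)] = +0.8058;  Δφ = +0.7810 rad,  Δλ = +0.9598 rad
q = Δφ/Δψ = 0.9693
d = R·√(Δφ² + q²Δλ²) = 3444·1.21468 = 4183 nmi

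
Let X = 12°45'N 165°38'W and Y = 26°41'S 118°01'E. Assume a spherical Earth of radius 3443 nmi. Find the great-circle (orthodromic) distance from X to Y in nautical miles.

cos σ = sin φ₁ sin φ₂ + cos φ₁ cos φ₂ cos Δλ
      = sin(12.75°)sin(-26.68°) + cos(12.75°)cos(-26.68°)cos(-76.35°) = 0.1066
σ = 83.883° → d = Rσ = 3443·1.46404 = 5041 nmi

5041 nmi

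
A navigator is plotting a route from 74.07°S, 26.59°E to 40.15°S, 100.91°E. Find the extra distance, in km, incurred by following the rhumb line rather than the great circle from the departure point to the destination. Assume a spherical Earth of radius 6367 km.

Great circle: cos σ = sin φ₁ sin φ₂ + cos φ₁ cos φ₂ cos Δλ,  σ = 0.8275 rad → d_gc = 5268.6 km
Rhumb line: Δψ = +1.2004, q = Δφ/Δψ = 0.4932, d_rh = R√(Δφ²+q²Δλ²) = 5549.7 km
Excess = 5549.7 − 5268.6 = 281.1 ≈ 281 km

281 km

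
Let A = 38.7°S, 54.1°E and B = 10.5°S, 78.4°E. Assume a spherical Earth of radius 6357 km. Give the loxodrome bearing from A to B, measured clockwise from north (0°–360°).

Meridional parts: M(φ₁)=-0.7336, M(φ₂)=-0.1843 → ΔM = +0.5493;  Δλ = +0.4241 rad
tan C = Δλ / ΔM = +0.7721 → C = 37.67°

37.7°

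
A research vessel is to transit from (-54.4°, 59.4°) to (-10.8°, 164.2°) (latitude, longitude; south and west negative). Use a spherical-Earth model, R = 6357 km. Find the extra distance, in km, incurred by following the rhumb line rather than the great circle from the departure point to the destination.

Great circle: cos σ = sin φ₁ sin φ₂ + cos φ₁ cos φ₂ cos Δλ,  σ = 1.5645 rad → d_gc = 9945.5 km
Rhumb line: Δψ = +0.9465, q = Δφ/Δψ = 0.8040, d_rh = R√(Δφ²+q²Δλ²) = 10525.9 km
Excess = 10525.9 − 9945.5 = 580.4 ≈ 580 km

580 km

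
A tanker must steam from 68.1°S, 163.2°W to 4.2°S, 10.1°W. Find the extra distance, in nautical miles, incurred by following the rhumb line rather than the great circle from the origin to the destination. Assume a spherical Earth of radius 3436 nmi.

1253 nmi

Great circle: cos σ = sin φ₁ sin φ₂ + cos φ₁ cos φ₂ cos Δλ,  σ = 1.8377 rad → d_gc = 6314.5 nmi
Rhumb line: Δψ = +1.5692, q = Δφ/Δψ = 0.7107, d_rh = R√(Δφ²+q²Δλ²) = 7567.2 nmi
Excess = 7567.2 − 6314.5 = 1252.7 ≈ 1253 nmi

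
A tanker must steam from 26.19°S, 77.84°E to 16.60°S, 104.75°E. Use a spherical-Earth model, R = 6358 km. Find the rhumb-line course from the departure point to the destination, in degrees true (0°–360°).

Meridional parts: M(φ₁)=-0.4739, M(φ₂)=-0.2939 → ΔM = +0.1800;  Δλ = +0.4697 rad
tan C = Δλ / ΔM = +2.6087 → C = 69.03°

69.0°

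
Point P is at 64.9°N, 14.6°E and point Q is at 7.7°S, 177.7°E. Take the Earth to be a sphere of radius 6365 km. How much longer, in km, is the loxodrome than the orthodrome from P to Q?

Great circle: cos σ = sin φ₁ sin φ₂ + cos φ₁ cos φ₂ cos Δλ,  σ = 2.1218 rad → d_gc = 13505.3 km
Rhumb line: Δψ = -1.6371, q = Δφ/Δψ = 0.7740, d_rh = R√(Δφ²+q²Δλ²) = 16177.4 km
Excess = 16177.4 − 13505.3 = 2672.1 ≈ 2672 km

2672 km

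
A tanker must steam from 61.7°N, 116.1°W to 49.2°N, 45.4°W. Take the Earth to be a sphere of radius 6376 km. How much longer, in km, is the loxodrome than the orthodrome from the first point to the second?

Great circle: cos σ = sin φ₁ sin φ₂ + cos φ₁ cos φ₂ cos Δλ,  σ = 0.6937 rad → d_gc = 4422.9 km
Rhumb line: Δψ = -0.3887, q = Δφ/Δψ = 0.5612, d_rh = R√(Δφ²+q²Δλ²) = 4629.3 km
Excess = 4629.3 − 4422.9 = 206.4 ≈ 206 km

206 km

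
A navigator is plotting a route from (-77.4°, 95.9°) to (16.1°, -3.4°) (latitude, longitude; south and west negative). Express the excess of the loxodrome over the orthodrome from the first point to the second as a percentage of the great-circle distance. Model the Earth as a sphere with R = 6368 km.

5.8%

Great circle: σ = 1.8802 rad → d_gc = Rσ = 11973.2 km
Rhumb: Δφ = +1.6319, Δλ = -1.7331, Δψ = +2.4884, q = Δφ/Δψ = 0.6558 → d_rh = R√(Δφ²+q²Δλ²) = 12663.9 km
Excess = (12663.9 − 11973.2) / 11973.2 = 690.7 / 11973.2 = 5.77% ≈ 5.8%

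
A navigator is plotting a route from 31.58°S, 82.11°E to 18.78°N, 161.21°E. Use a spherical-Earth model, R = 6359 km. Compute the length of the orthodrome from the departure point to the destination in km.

10091 km

cos σ = sin φ₁ sin φ₂ + cos φ₁ cos φ₂ cos Δλ
      = sin(-31.58°)sin(18.78°) + cos(-31.58°)cos(18.78°)cos(79.10°) = -0.0161
σ = 90.921° → d = Rσ = 6359·1.58687 = 10091 km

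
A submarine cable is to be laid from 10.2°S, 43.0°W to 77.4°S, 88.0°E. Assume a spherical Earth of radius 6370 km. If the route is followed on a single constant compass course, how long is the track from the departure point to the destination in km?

11269 km

Δψ = ln[tan(π/4+φ₂/2)/tan(π/4+φ₁/2)] = -2.0247;  Δφ = -1.1729 rad,  Δλ = +2.2864 rad
q = Δφ/Δψ = 0.5793
d = R·√(Δφ² + q²Δλ²) = 6370·1.76913 = 11269 km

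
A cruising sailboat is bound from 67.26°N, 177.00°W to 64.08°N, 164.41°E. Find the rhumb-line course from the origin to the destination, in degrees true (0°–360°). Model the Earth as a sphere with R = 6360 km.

247.4°

Meridional parts: M(φ₁)=+1.6040, M(φ₂)=+1.4691 → ΔM = -0.1349;  Δλ = -0.3245 rad
tan C = Δλ / ΔM = +2.4051 → C = 247.42°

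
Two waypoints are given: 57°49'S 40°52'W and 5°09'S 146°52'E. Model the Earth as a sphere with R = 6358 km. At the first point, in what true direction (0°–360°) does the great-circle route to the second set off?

188.6°

θ = atan2( sin Δλ·cos φ₂ ,  cos φ₁ sin φ₂ − sin φ₁ cos φ₂ cos Δλ )
  = atan2(-0.1340, -0.8831) = 188.63°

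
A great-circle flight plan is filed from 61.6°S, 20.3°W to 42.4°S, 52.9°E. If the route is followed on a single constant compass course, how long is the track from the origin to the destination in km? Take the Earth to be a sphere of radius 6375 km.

Rhumb course C = atan2(Δλ, Δψ) with Δψ = ln[tan(π/4+φ₂/2)/tan(π/4+φ₁/2)] = +0.5556, Δλ = +1.2776 → C = 66.50°
d = R·|Δφ| / |cos C| = 6375·0.33510 / 0.39882 = 5357 km

5357 km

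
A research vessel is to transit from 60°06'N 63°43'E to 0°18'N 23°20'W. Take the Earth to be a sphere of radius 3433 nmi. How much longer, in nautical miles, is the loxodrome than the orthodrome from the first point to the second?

186 nmi

Great circle: cos σ = sin φ₁ sin φ₂ + cos φ₁ cos φ₂ cos Δλ,  σ = 1.5406 rad → d_gc = 5288.9 nmi
Rhumb line: Δψ = -1.3152, q = Δφ/Δψ = 0.7936, d_rh = R√(Δφ²+q²Δλ²) = 5474.5 nmi
Excess = 5474.5 − 5288.9 = 185.6 ≈ 186 nmi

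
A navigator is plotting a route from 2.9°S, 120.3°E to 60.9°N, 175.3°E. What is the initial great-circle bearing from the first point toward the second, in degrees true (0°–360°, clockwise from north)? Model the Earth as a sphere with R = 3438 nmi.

N = sin Δλ·cos φ₂ = +0.3984;  D = cos φ₁ sin φ₂ − sin φ₁ cos φ₂ cos Δλ = +0.8868
initial course = atan2(N, D) = 24.19°

24.2°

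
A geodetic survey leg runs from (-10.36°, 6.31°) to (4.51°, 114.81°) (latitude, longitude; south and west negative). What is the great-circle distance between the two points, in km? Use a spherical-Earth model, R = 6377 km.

Haversine: a = sin²(Δφ/2)+cos φ₁ cos φ₂ sin²(Δλ/2) = 0.66265;  σ = 2·atan2(√a,√(1−a))
σ = 108.984° → d = Rσ = 6377·1.90213 = 12130 km

12130 km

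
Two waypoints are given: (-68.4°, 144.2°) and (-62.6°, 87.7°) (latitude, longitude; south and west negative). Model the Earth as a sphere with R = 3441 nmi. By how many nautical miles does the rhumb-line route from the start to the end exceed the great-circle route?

Great circle: cos σ = sin φ₁ sin φ₂ + cos φ₁ cos φ₂ cos Δλ,  σ = 0.4053 rad → d_gc = 1394.7 nmi
Rhumb line: Δψ = +0.2452, q = Δφ/Δψ = 0.4128, d_rh = R√(Δφ²+q²Δλ²) = 1443.4 nmi
Excess = 1443.4 − 1394.7 = 48.7 ≈ 49 nmi

49 nmi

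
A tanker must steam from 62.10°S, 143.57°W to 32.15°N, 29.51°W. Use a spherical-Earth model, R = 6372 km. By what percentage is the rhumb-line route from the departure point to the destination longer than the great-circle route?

Great circle: σ = 2.2547 rad → d_gc = Rσ = 14366.8 km
Rhumb: Δφ = +1.6450, Δλ = +1.9907, Δψ = +1.9858, q = Δφ/Δψ = 0.8284 → d_rh = R√(Δφ²+q²Δλ²) = 14841.7 km
Excess = (14841.7 − 14366.8) / 14366.8 = 474.9 / 14366.8 = 3.31% ≈ 3.3%

3.3%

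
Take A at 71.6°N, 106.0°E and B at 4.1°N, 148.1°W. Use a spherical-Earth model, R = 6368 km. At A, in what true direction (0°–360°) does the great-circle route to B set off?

N = sin Δλ·cos φ₂ = +0.9593;  D = cos φ₁ sin φ₂ − sin φ₁ cos φ₂ cos Δλ = +0.2819
initial course = atan2(N, D) = 73.63°

73.6°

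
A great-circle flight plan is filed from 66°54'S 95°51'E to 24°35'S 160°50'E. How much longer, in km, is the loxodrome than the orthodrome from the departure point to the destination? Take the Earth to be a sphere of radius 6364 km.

201 km

Great circle: cos σ = sin φ₁ sin φ₂ + cos φ₁ cos φ₂ cos Δλ,  σ = 1.0080 rad → d_gc = 6415.1 km
Rhumb line: Δψ = +1.1450, q = Δφ/Δψ = 0.6450, d_rh = R√(Δφ²+q²Δλ²) = 6615.8 km
Excess = 6615.8 − 6415.1 = 200.7 ≈ 201 km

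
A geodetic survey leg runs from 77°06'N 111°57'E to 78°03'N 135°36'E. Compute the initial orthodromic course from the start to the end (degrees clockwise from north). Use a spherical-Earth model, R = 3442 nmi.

θ = atan2( sin Δλ·cos φ₂ ,  cos φ₁ sin φ₂ − sin φ₁ cos φ₂ cos Δλ )
  = atan2(+0.0831, +0.0335) = 68.02°

68.0°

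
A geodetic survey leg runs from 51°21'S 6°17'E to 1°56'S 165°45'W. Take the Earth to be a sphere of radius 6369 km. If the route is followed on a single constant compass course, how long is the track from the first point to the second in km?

Rhumb course C = atan2(Δλ, Δψ) with Δψ = ln[tan(π/4+φ₂/2)/tan(π/4+φ₁/2)] = +1.0141, Δλ = -3.0025 → C = 288.66°
d = R·|Δφ| / |cos C| = 6369·0.86248 / 0.31999 = 17166 km

17166 km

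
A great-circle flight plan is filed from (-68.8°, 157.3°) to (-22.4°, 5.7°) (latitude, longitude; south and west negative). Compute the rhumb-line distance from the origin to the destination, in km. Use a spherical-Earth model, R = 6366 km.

11879 km

Rhumb course C = atan2(Δλ, Δψ) with Δψ = ln[tan(π/4+φ₂/2)/tan(π/4+φ₁/2)] = +1.2746, Δλ = -2.6459 → C = 295.72°
d = R·|Δφ| / |cos C| = 6366·0.80983 / 0.43398 = 11879 km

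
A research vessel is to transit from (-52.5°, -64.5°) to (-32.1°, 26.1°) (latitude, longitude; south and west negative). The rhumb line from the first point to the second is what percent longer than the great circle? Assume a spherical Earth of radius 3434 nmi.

5.7%

Great circle: σ = 1.1415 rad → d_gc = Rσ = 3920.1 nmi
Rhumb: Δφ = +0.3560, Δλ = +1.5813, Δψ = +0.4883, q = Δφ/Δψ = 0.7291 → d_rh = R√(Δφ²+q²Δλ²) = 4143.7 nmi
Excess = (4143.7 − 3920.1) / 3920.1 = 223.6 / 3920.1 = 5.70% ≈ 5.7%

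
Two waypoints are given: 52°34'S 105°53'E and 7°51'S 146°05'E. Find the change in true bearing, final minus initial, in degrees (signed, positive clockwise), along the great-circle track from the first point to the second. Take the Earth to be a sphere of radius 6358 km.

At departure: θ₁ = atan2(sin Δλ cos φ₂, cos φ₁ sin φ₂ − sin φ₁ cos φ₂ cos Δλ) = 51.00°
At arrival: θ₂ = atan2(sin Δλ cos φ₁, −cos φ₂ sin φ₁ + sin φ₂ cos φ₁ cos Δλ) = 28.48°
Δθ = θ₂ − θ₁ = -22.5°

-22.5°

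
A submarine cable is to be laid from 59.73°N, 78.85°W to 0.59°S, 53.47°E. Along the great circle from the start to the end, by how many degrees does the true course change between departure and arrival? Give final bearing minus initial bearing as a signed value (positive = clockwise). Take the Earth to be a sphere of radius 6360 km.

+104.5°

Initial bearing θ₁ = atan2(sin Δλ cos φ₂, cos φ₁ sin φ₂ − sin φ₁ cos φ₂ cos Δλ) = 52.07°
Final bearing θ₂ = (initial bearing from the destination back to the start) + 180° = 156.57°
Δθ = θ₂ − θ₁ = +104.5°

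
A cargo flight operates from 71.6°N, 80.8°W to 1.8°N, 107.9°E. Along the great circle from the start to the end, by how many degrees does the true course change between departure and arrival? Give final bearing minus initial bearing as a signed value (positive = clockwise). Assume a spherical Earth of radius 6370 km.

-168.1°

Initial bearing θ₁ = atan2(sin Δλ cos φ₂, cos φ₁ sin φ₂ − sin φ₁ cos φ₂ cos Δλ) = 350.93°
Final bearing θ₂ = (initial bearing from the destination back to the start) + 180° = 182.85°
Δθ = θ₂ − θ₁ = -168.1°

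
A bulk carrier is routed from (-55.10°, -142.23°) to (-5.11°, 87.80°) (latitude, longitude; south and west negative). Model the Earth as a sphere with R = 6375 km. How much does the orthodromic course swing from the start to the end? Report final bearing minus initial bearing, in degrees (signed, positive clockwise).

+99.7°

At departure: θ₁ = atan2(sin Δλ cos φ₂, cos φ₁ sin φ₂ − sin φ₁ cos φ₂ cos Δλ) = 232.98°
At arrival: θ₂ = atan2(sin Δλ cos φ₁, −cos φ₂ sin φ₁ + sin φ₂ cos φ₁ cos Δλ) = 332.70°
Δθ = θ₂ − θ₁ = +99.7°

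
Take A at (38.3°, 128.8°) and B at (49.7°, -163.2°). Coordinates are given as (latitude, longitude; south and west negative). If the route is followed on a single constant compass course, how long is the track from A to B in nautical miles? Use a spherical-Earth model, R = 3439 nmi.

3001 nmi

Δψ = ln[tan(π/4+φ₂/2)/tan(π/4+φ₁/2)] = +0.2779;  Δφ = +0.1990 rad,  Δλ = +1.1868 rad
q = Δφ/Δψ = 0.7159
d = R·√(Δφ² + q²Δλ²) = 3439·0.87266 = 3001 nmi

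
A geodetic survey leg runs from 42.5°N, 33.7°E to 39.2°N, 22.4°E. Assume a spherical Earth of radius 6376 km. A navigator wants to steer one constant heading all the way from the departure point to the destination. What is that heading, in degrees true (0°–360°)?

248.9°

Meridional parts: M(φ₁)=+0.8210, M(φ₂)=+0.7448 → ΔM = -0.0762;  Δλ = -0.1972 rad
tan C = Δλ / ΔM = +2.5893 → C = 248.88°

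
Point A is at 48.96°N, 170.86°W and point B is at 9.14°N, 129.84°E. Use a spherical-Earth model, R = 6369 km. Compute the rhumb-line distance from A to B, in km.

7114 km

Rhumb course C = atan2(Δλ, Δψ) with Δψ = ln[tan(π/4+φ₂/2)/tan(π/4+φ₁/2)] = -0.8225, Δλ = -1.0350 → C = 231.52°
d = R·|Δφ| / |cos C| = 6369·0.69499 / 0.62218 = 7114 km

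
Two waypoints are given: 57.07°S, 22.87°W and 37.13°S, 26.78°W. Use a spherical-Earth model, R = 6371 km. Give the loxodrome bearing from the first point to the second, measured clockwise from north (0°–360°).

Δψ = ln[tan(π/4+φ₂/2)/tan(π/4+φ₁/2)] = +0.5201
Δλ = -0.0682 rad (taken the short way round)
course = atan2(Δλ, Δψ) = 352.52°

352.5°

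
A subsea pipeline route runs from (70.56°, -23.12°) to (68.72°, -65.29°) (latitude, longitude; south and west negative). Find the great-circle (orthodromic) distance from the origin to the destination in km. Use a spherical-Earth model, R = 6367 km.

cos σ = sin φ₁ sin φ₂ + cos φ₁ cos φ₂ cos Δλ
      = sin(70.56°)sin(68.72°) + cos(70.56°)cos(68.72°)cos(-42.17°) = 0.9682
σ = 14.484° → d = Rσ = 6367·0.25279 = 1610 km

1610 km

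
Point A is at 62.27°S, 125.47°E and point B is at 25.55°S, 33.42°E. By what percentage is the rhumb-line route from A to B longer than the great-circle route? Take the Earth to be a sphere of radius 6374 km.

6.4%

Great circle: σ = 1.1953 rad → d_gc = Rσ = 7618.8 km
Rhumb: Δφ = +0.6409, Δλ = -1.6066, Δψ = +0.9376, q = Δφ/Δψ = 0.6836 → d_rh = R√(Δφ²+q²Δλ²) = 8104.6 km
Excess = (8104.6 − 7618.8) / 7618.8 = 485.8 / 7618.8 = 6.38% ≈ 6.4%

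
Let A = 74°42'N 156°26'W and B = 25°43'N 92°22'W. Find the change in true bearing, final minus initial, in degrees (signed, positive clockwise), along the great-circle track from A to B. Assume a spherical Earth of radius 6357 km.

Initial bearing θ₁ = atan2(sin Δλ cos φ₂, cos φ₁ sin φ₂ − sin φ₁ cos φ₂ cos Δλ) = 108.15°
Final bearing θ₂ = (initial bearing from the destination back to the start) + 180° = 163.84°
Δθ = θ₂ − θ₁ = +55.7°

+55.7°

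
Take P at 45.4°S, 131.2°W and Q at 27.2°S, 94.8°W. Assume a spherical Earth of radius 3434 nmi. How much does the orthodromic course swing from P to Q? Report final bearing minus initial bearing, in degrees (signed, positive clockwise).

-22.3°

Initial bearing θ₁ = atan2(sin Δλ cos φ₂, cos φ₁ sin φ₂ − sin φ₁ cos φ₂ cos Δλ) = 70.32°
Final bearing θ₂ = (initial bearing from the destination back to the start) + 180° = 48.02°
Δθ = θ₂ − θ₁ = -22.3°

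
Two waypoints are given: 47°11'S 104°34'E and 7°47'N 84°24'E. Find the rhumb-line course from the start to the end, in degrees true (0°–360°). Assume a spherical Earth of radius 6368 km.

Meridional parts: M(φ₁)=-0.9363, M(φ₂)=+0.1363 → ΔM = +1.0726;  Δλ = -0.3520 rad
tan C = Δλ / ΔM = -0.3282 → C = 341.83°

341.8°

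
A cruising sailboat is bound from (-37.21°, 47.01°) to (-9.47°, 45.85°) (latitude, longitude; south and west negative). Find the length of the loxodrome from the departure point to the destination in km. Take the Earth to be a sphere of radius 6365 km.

Rhumb course C = atan2(Δλ, Δψ) with Δψ = ln[tan(π/4+φ₂/2)/tan(π/4+φ₁/2)] = +0.5345, Δλ = -0.0202 → C = 357.83°
d = R·|Δφ| / |cos C| = 6365·0.48415 / 0.99928 = 3084 km

3084 km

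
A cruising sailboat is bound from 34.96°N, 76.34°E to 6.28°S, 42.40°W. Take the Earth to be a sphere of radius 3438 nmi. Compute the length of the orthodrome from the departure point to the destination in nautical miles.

7022 nmi

Haversine: a = sin²(Δφ/2)+cos φ₁ cos φ₂ sin²(Δλ/2) = 0.72719;  σ = 2·atan2(√a,√(1−a))
σ = 117.025° → d = Rσ = 3438·2.04248 = 7022 nmi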